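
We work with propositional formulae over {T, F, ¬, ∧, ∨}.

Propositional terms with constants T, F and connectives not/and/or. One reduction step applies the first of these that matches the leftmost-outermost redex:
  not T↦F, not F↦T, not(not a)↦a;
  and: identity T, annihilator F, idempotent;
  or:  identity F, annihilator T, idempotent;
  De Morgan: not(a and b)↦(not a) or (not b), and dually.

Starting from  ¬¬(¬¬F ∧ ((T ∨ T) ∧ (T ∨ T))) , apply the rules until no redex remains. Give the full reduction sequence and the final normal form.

  start: ¬¬(¬¬F ∧ ((T ∨ T) ∧ (T ∨ T)))
  [1] ¬¬F ∧ ((T ∨ T) ∧ (T ∨ T))
  [2] F ∧ ((T ∨ T) ∧ (T ∨ T))
  [3] F

Answer: normal form = F  (in 3 steps)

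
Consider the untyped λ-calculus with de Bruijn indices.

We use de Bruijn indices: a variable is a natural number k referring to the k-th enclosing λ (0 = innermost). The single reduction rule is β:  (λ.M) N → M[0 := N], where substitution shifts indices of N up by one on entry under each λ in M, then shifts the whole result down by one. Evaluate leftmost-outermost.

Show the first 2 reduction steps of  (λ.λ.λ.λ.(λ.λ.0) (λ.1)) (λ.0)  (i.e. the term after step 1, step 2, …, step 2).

  start: (λ.λ.λ.λ.(λ.λ.0) (λ.1)) (λ.0)
  →1  λ.λ.λ.(λ.λ.0) (λ.1)
  →2  λ.λ.λ.λ.0

Answer: after 2 steps: λ.λ.λ.λ.0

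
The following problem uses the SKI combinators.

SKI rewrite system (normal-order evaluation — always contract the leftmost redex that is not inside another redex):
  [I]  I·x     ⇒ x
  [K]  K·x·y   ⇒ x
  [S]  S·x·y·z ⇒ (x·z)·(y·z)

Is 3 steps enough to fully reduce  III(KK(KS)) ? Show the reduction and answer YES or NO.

Answer: NO — after 3 steps the term is KK(KS), not yet normal

Working:
  start: III(KK(KS))
  step 1: II(KK(KS))
  step 2: I(KK(KS))
  step 3: KK(KS)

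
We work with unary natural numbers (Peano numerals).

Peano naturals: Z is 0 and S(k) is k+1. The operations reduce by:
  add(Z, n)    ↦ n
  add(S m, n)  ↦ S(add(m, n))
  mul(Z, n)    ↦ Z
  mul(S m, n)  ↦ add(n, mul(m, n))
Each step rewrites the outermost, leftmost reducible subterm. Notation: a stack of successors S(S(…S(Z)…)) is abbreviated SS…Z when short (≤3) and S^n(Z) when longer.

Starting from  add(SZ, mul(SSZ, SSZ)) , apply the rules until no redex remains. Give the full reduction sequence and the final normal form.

  start: add(SZ, mul(SSZ, SSZ))
  step 1: S(add(Z, mul(SSZ, SSZ)))
  step 2: S(mul(SSZ, SSZ))
  step 3: S(add(SSZ, mul(SZ, SSZ)))
  step 4: S(S(add(SZ, mul(SZ, SSZ))))
  step 5: S(S(S(add(Z, mul(SZ, SSZ)))))
  step 6: S(S(S(mul(SZ, SSZ))))
  step 7: S(S(S(add(SSZ, mul(Z, SSZ)))))
  step 8: S(S(S(S(add(SZ, mul(Z, SSZ))))))
  step 9: S(S(S(S(S(add(Z, mul(Z, SSZ)))))))
  step 10: S(S(S(S(S(mul(Z, SSZ))))))
  step 11: S^5(Z)

Answer: normal form = S^5(Z)  (in 11 steps)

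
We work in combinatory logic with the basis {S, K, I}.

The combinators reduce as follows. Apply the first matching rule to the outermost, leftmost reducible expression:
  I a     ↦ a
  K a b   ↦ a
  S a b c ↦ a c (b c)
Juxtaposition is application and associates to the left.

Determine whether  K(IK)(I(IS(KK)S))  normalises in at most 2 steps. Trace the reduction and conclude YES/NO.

  start: K(IK)(I(IS(KK)S))
  step 1: IK
  step 2: K

Answer: YES — reaches normal form K in 2 ≤ 2 steps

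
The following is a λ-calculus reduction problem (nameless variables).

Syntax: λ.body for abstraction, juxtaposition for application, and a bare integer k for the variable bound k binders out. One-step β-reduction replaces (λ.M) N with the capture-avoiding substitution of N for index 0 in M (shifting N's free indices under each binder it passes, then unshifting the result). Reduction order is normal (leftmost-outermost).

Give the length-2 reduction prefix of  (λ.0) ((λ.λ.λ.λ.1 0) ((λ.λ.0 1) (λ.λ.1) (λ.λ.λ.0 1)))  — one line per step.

  start: (λ.0) ((λ.λ.λ.λ.1 0) ((λ.λ.0 1) (λ.λ.1) (λ.λ.λ.0 1)))
  →1  (λ.λ.λ.λ.1 0) ((λ.λ.0 1) (λ.λ.1) (λ.λ.λ.0 1))
  →2  λ.λ.λ.1 0

Answer: after 2 steps: λ.λ.λ.1 0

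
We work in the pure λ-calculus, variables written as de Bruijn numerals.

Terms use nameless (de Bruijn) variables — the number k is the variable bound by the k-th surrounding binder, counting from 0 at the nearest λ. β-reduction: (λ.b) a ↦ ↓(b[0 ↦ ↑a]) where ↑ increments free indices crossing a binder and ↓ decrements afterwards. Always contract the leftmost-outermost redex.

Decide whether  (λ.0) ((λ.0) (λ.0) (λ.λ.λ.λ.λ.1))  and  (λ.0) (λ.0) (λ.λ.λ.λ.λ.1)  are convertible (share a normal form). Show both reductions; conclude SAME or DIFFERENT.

Answer: SAME — A ⇓ λ.λ.λ.λ.λ.1, B ⇓ λ.λ.λ.λ.λ.1

Derivation:
Term A:
  start: (λ.0) ((λ.0) (λ.0) (λ.λ.λ.λ.λ.1))
  →1  (λ.0) (λ.0) (λ.λ.λ.λ.λ.1)
  →2  (λ.0) (λ.λ.λ.λ.λ.1)
  →3  λ.λ.λ.λ.λ.1

Term B:
  start: (λ.0) (λ.0) (λ.λ.λ.λ.λ.1)
  →1  (λ.0) (λ.λ.λ.λ.λ.1)
  →2  λ.λ.λ.λ.λ.1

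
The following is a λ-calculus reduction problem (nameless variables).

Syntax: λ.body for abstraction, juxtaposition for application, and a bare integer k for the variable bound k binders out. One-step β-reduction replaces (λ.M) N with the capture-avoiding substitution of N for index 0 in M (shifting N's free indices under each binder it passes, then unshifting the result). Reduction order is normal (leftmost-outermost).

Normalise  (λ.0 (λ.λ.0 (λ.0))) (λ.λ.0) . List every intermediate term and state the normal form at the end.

Answer: normal form = λ.0  (in 2 steps)

Working:
  start: (λ.0 (λ.λ.0 (λ.0))) (λ.λ.0)
  step 1: (λ.λ.0) (λ.λ.0 (λ.0))
  step 2: λ.0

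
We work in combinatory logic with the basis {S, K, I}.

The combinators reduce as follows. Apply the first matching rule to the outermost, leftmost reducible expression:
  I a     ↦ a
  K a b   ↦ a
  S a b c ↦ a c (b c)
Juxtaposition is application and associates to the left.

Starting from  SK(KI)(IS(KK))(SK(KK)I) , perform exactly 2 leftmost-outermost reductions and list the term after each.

  start: SK(KI)(IS(KK))(SK(KK)I)
  →1  K(IS(KK))(KI(IS(KK)))(SK(KK)I)
  →2  IS(KK)(SK(KK)I)

Answer: after 2 steps: IS(KK)(SK(KK)I)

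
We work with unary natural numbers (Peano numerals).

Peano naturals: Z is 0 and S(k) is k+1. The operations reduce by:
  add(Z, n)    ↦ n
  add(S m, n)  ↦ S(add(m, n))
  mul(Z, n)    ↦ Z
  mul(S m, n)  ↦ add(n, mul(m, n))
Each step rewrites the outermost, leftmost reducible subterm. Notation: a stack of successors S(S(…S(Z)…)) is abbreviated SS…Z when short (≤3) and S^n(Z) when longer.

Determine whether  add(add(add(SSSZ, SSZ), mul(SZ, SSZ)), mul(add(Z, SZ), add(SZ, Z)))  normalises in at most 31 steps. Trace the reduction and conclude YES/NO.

  start: add(add(add(SSSZ, SSZ), mul(SZ, SSZ)), mul(add(Z, SZ), add(SZ, Z)))
  [1] add(add(S(add(SSZ, SSZ)), mul(SZ, SSZ)), mul(add(Z, SZ), add(SZ, Z)))
  [2] add(S(add(add(SSZ, SSZ), mul(SZ, SSZ))), mul(add(Z, SZ), add(SZ, Z)))
  [3] S(add(add(add(SSZ, SSZ), mul(SZ, SSZ)), mul(add(Z, SZ), add(SZ, Z))))
  [4] S(add(add(S(add(SZ, SSZ)), mul(SZ, SSZ)), mul(add(Z, SZ), add(SZ, Z))))
  [5] S(add(S(add(add(SZ, SSZ), mul(SZ, SSZ))), mul(add(Z, SZ), add(SZ, Z))))
  [6] S(S(add(add(add(SZ, SSZ), mul(SZ, SSZ)), mul(add(Z, SZ), add(SZ, Z)))))
  [7] S(S(add(add(S(add(Z, SSZ)), mul(SZ, SSZ)), mul(add(Z, SZ), add(SZ, Z)))))
  [8] S(S(add(S(add(add(Z, SSZ), mul(SZ, SSZ))), mul(add(Z, SZ), add(SZ, Z)))))
  [9] S(S(S(add(add(add(Z, SSZ), mul(SZ, SSZ)), mul(add(Z, SZ), add(SZ, Z))))))
  [10] S(S(S(add(add(SSZ, mul(SZ, SSZ)), mul(add(Z, SZ), add(SZ, Z))))))
  [11] S(S(S(add(S(add(SZ, mul(SZ, SSZ))), mul(add(Z, SZ), add(SZ, Z))))))
  [12] S(S(S(S(add(add(SZ, mul(SZ, SSZ)), mul(add(Z, SZ), add(SZ, Z)))))))
  [13] S(S(S(S(add(S(add(Z, mul(SZ, SSZ))), mul(add(Z, SZ), add(SZ, Z)))))))
  [14] S(S(S(S(S(add(add(Z, mul(SZ, SSZ)), mul(add(Z, SZ), add(SZ, Z))))))))
  [15] S(S(S(S(S(add(mul(SZ, SSZ), mul(add(Z, SZ), add(SZ, Z))))))))
  [16] S(S(S(S(S(add(add(SSZ, mul(Z, SSZ)), mul(add(Z, SZ), add(SZ, Z))))))))
  [17] S(S(S(S(S(add(S(add(SZ, mul(Z, SSZ))), mul(add(Z, SZ), add(SZ, Z))))))))
  [18] S(S(S(S(S(S(add(add(SZ, mul(Z, SSZ)), mul(add(Z, SZ), add(SZ, Z)))))))))
  [19] S(S(S(S(S(S(add(S(add(Z, mul(Z, SSZ))), mul(add(Z, SZ), add(SZ, Z)))))))))
  [20] S(S(S(S(S(S(S(add(add(Z, mul(Z, SSZ)), mul(add(Z, SZ), add(SZ, Z))))))))))
  [21] S(S(S(S(S(S(S(add(mul(Z, SSZ), mul(add(Z, SZ), add(SZ, Z))))))))))
  [22] S(S(S(S(S(S(S(add(Z, mul(add(Z, SZ), add(SZ, Z))))))))))
  [23] S(S(S(S(S(S(S(mul(add(Z, SZ), add(SZ, Z)))))))))
  [24] S(S(S(S(S(S(S(mul(SZ, add(SZ, Z)))))))))
  [25] S(S(S(S(S(S(S(add(add(SZ, Z), mul(Z, add(SZ, Z))))))))))
  [26] S(S(S(S(S(S(S(add(S(add(Z, Z)), mul(Z, add(SZ, Z))))))))))
  [27] S(S(S(S(S(S(S(S(add(add(Z, Z), mul(Z, add(SZ, Z)))))))))))
  [28] S(S(S(S(S(S(S(S(add(Z, mul(Z, add(SZ, Z)))))))))))
  [29] S(S(S(S(S(S(S(S(mul(Z, add(SZ, Z))))))))))
  [30] S^8(Z)

Answer: YES — reaches normal form S^8(Z) in 30 ≤ 31 steps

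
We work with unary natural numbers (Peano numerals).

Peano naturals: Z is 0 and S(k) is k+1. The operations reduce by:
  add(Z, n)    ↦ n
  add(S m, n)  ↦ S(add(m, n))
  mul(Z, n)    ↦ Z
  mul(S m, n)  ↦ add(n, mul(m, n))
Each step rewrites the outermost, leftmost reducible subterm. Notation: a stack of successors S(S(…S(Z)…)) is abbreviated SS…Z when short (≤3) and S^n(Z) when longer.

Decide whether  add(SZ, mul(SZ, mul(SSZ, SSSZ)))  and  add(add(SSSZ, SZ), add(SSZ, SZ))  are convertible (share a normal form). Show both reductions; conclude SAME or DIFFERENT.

Term A:
  start: add(SZ, mul(SZ, mul(SSZ, SSSZ)))
  [1] S(add(Z, mul(SZ, mul(SSZ, SSSZ))))
  [2] S(mul(SZ, mul(SSZ, SSSZ)))
  [3] S(add(mul(SSZ, SSSZ), mul(Z, mul(SSZ, SSSZ))))
  [4] S(add(add(SSSZ, mul(SZ, SSSZ)), mul(Z, mul(SSZ, SSSZ))))
  [5] S(add(S(add(SSZ, mul(SZ, SSSZ))), mul(Z, mul(SSZ, SSSZ))))
  [6] S(S(add(add(SSZ, mul(SZ, SSSZ)), mul(Z, mul(SSZ, SSSZ)))))
  [7] S(S(add(S(add(SZ, mul(SZ, SSSZ))), mul(Z, mul(SSZ, SSSZ)))))
  [8] S(S(S(add(add(SZ, mul(SZ, SSSZ)), mul(Z, mul(SSZ, SSSZ))))))
  [9] S(S(S(add(S(add(Z, mul(SZ, SSSZ))), mul(Z, mul(SSZ, SSSZ))))))
  [10] S(S(S(S(add(add(Z, mul(SZ, SSSZ)), mul(Z, mul(SSZ, SSSZ)))))))
  [11] S(S(S(S(add(mul(SZ, SSSZ), mul(Z, mul(SSZ, SSSZ)))))))
  [12] S(S(S(S(add(add(SSSZ, mul(Z, SSSZ)), mul(Z, mul(SSZ, SSSZ)))))))
  [13] S(S(S(S(add(S(add(SSZ, mul(Z, SSSZ))), mul(Z, mul(SSZ, SSSZ)))))))
  [14] S(S(S(S(S(add(add(SSZ, mul(Z, SSSZ)), mul(Z, mul(SSZ, SSSZ))))))))
  [15] S(S(S(S(S(add(S(add(SZ, mul(Z, SSSZ))), mul(Z, mul(SSZ, SSSZ))))))))
  [16] S(S(S(S(S(S(add(add(SZ, mul(Z, SSSZ)), mul(Z, mul(SSZ, SSSZ)))))))))
  [17] S(S(S(S(S(S(add(S(add(Z, mul(Z, SSSZ))), mul(Z, mul(SSZ, SSSZ)))))))))
  [18] S(S(S(S(S(S(S(add(add(Z, mul(Z, SSSZ)), mul(Z, mul(SSZ, SSSZ))))))))))
  [19] S(S(S(S(S(S(S(add(mul(Z, SSSZ), mul(Z, mul(SSZ, SSSZ))))))))))
  [20] S(S(S(S(S(S(S(add(Z, mul(Z, mul(SSZ, SSSZ))))))))))
  [21] S(S(S(S(S(S(S(mul(Z, mul(SSZ, SSSZ)))))))))
  [22] S^7(Z)

Term B:
  start: add(add(SSSZ, SZ), add(SSZ, SZ))
  [1] add(S(add(SSZ, SZ)), add(SSZ, SZ))
  [2] S(add(add(SSZ, SZ), add(SSZ, SZ)))
  [3] S(add(S(add(SZ, SZ)), add(SSZ, SZ)))
  [4] S(S(add(add(SZ, SZ), add(SSZ, SZ))))
  [5] S(S(add(S(add(Z, SZ)), add(SSZ, SZ))))
  [6] S(S(S(add(add(Z, SZ), add(SSZ, SZ)))))
  [7] S(S(S(add(SZ, add(SSZ, SZ)))))
  [8] S(S(S(S(add(Z, add(SSZ, SZ))))))
  [9] S(S(S(S(add(SSZ, SZ)))))
  [10] S(S(S(S(S(add(SZ, SZ))))))
  [11] S(S(S(S(S(S(add(Z, SZ)))))))
  [12] S^7(Z)

Answer: SAME — A ⇓ S^7(Z), B ⇓ S^7(Z)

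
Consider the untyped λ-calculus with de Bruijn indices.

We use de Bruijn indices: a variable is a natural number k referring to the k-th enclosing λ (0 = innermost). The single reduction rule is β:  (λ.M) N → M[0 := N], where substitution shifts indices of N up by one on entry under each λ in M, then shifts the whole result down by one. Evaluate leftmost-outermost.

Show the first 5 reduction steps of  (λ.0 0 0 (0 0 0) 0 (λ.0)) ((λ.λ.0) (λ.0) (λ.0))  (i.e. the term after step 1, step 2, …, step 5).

  start: (λ.0 0 0 (0 0 0) 0 (λ.0)) ((λ.λ.0) (λ.0) (λ.0))
  [1] (λ.λ.0) (λ.0) (λ.0) ((λ.λ.0) (λ.0) (λ.0)) ((λ.λ.0) (λ.0) (λ.0)) ((λ.λ.0) (λ.0) (λ.0) ((λ.λ.0) (λ.0) (λ.0)) ((λ.λ.0) (λ.0) (λ.0))) ((λ.λ.0) (λ.0) (λ.0)) (λ.0)
  [2] (λ.0) (λ.0) ((λ.λ.0) (λ.0) (λ.0)) ((λ.λ.0) (λ.0) (λ.0)) ((λ.λ.0) (λ.0) (λ.0) ((λ.λ.0) (λ.0) (λ.0)) ((λ.λ.0) (λ.0) (λ.0))) ((λ.λ.0) (λ.0) (λ.0)) (λ.0)
  [3] (λ.0) ((λ.λ.0) (λ.0) (λ.0)) ((λ.λ.0) (λ.0) (λ.0)) ((λ.λ.0) (λ.0) (λ.0) ((λ.λ.0) (λ.0) (λ.0)) ((λ.λ.0) (λ.0) (λ.0))) ((λ.λ.0) (λ.0) (λ.0)) (λ.0)
  [4] (λ.λ.0) (λ.0) (λ.0) ((λ.λ.0) (λ.0) (λ.0)) ((λ.λ.0) (λ.0) (λ.0) ((λ.λ.0) (λ.0) (λ.0)) ((λ.λ.0) (λ.0) (λ.0))) ((λ.λ.0) (λ.0) (λ.0)) (λ.0)
  [5] (λ.0) (λ.0) ((λ.λ.0) (λ.0) (λ.0)) ((λ.λ.0) (λ.0) (λ.0) ((λ.λ.0) (λ.0) (λ.0)) ((λ.λ.0) (λ.0) (λ.0))) ((λ.λ.0) (λ.0) (λ.0)) (λ.0)

Answer: after 5 steps: (λ.0) (λ.0) ((λ.λ.0) (λ.0) (λ.0)) ((λ.λ.0) (λ.0) (λ.0) ((λ.λ.0) (λ.0) (λ.0)) ((λ.λ.0) (λ.0) (λ.0))) ((λ.λ.0) (λ.0) (λ.0)) (λ.0)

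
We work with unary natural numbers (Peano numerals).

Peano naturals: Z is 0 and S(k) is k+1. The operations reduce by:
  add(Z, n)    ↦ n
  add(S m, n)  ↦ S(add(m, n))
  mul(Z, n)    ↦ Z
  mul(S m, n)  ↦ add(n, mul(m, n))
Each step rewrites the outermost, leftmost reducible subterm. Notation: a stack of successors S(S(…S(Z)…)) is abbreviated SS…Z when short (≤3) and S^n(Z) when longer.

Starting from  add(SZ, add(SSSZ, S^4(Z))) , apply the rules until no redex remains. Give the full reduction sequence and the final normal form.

  start: add(SZ, add(SSSZ, S^4(Z)))
  [1] S(add(Z, add(SSSZ, S^4(Z))))
  [2] S(add(SSSZ, S^4(Z)))
  [3] S(S(add(SSZ, S^4(Z))))
  [4] S(S(S(add(SZ, S^4(Z)))))
  [5] S(S(S(S(add(Z, S^4(Z))))))
  [6] S^8(Z)

Answer: normal form = S^8(Z)  (in 6 steps)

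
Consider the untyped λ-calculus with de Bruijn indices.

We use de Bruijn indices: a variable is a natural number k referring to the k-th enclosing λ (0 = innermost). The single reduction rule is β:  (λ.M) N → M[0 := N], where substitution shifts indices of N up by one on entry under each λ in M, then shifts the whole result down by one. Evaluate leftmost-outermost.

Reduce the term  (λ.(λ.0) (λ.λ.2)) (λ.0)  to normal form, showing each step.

Answer: normal form = λ.λ.λ.0  (in 2 steps)

Reduction:
  start: (λ.(λ.0) (λ.λ.2)) (λ.0)
  →1  (λ.0) (λ.λ.λ.0)
  →2  λ.λ.λ.0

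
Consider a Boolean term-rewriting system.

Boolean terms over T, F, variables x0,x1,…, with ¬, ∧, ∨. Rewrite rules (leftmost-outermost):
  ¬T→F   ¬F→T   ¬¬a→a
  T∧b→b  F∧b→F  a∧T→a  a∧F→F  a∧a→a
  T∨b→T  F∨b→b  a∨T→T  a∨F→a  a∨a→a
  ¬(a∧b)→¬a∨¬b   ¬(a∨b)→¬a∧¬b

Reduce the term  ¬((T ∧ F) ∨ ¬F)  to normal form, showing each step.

Answer: normal form = F  (in 7 steps)

Working:
  start: ¬((T ∧ F) ∨ ¬F)
  step 1: ¬(T ∧ F) ∧ ¬¬F
  step 2: (¬T ∨ ¬F) ∧ ¬¬F
  step 3: (F ∨ ¬F) ∧ ¬¬F
  step 4: ¬F ∧ ¬¬F
  step 5: T ∧ ¬¬F
  step 6: ¬¬F
  step 7: F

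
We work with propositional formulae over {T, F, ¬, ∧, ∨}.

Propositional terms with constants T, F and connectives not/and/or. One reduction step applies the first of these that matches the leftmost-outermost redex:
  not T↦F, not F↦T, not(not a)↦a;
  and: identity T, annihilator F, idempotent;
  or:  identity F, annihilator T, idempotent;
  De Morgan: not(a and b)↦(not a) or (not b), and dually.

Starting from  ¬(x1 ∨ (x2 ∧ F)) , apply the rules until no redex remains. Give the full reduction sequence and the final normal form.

Answer: normal form = ¬x1  (in 5 steps)

Reduction:
  start: ¬(x1 ∨ (x2 ∧ F))
  →1  ¬x1 ∧ ¬(x2 ∧ F)
  →2  ¬x1 ∧ (¬x2 ∨ ¬F)
  →3  ¬x1 ∧ (¬x2 ∨ T)
  →4  ¬x1 ∧ T
  →5  ¬x1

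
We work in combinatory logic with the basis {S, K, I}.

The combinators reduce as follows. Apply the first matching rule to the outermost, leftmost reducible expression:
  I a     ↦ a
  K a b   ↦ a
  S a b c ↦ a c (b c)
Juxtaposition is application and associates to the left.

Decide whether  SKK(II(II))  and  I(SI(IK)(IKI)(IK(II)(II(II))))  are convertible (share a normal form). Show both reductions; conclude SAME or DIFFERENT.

Term A:
  start: SKK(II(II))
  step 1: K(II(II))(K(II(II)))
  step 2: II(II)
  step 3: I(II)
  step 4: II
  step 5: I

Term B:
  start: I(SI(IK)(IKI)(IK(II)(II(II))))
  step 1: SI(IK)(IKI)(IK(II)(II(II)))
  step 2: I(IKI)(IK(IKI))(IK(II)(II(II)))
  step 3: IKI(IK(IKI))(IK(II)(II(II)))
  step 4: KI(IK(IKI))(IK(II)(II(II)))
  step 5: I(IK(II)(II(II)))
  step 6: IK(II)(II(II))
  step 7: K(II)(II(II))
  step 8: II
  step 9: I

Answer: SAME — A ⇓ I, B ⇓ I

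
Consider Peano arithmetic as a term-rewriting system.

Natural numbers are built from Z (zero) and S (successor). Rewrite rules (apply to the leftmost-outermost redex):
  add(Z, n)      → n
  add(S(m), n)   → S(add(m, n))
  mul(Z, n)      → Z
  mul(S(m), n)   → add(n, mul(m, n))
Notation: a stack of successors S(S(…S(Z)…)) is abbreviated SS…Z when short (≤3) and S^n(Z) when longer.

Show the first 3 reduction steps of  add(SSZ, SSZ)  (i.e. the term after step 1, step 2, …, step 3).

Answer: after 3 steps: S^4(Z)

Derivation:
  start: add(SSZ, SSZ)
  step 1: S(add(SZ, SSZ))
  step 2: S(S(add(Z, SSZ)))
  step 3: S^4(Z)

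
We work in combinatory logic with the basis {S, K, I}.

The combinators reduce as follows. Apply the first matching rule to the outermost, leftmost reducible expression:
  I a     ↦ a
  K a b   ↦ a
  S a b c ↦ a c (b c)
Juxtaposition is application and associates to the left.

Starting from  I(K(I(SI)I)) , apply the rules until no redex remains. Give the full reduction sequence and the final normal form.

  start: I(K(I(SI)I))
  step 1: K(I(SI)I)
  step 2: K(SII)

Answer: normal form = K(SII)  (in 2 steps)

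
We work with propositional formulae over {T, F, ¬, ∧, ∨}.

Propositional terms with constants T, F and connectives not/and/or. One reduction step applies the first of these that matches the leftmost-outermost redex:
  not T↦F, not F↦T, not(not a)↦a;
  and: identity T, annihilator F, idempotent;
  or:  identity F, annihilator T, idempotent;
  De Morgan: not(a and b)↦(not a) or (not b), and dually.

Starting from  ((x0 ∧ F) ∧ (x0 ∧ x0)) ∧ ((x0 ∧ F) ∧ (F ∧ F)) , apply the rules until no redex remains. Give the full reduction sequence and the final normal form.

  start: ((x0 ∧ F) ∧ (x0 ∧ x0)) ∧ ((x0 ∧ F) ∧ (F ∧ F))
  →1  (F ∧ (x0 ∧ x0)) ∧ ((x0 ∧ F) ∧ (F ∧ F))
  →2  F ∧ ((x0 ∧ F) ∧ (F ∧ F))
  →3  F

Answer: normal form = F  (in 3 steps)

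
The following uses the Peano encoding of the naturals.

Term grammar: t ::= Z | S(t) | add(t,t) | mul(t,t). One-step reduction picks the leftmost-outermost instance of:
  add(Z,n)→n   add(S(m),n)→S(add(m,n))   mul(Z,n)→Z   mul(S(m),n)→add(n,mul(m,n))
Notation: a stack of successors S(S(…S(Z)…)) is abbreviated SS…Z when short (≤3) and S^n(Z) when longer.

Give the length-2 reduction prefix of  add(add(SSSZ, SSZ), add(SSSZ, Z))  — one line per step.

Answer: after 2 steps: S(add(add(SSZ, SSZ), add(SSSZ, Z)))

Reduction:
  start: add(add(SSSZ, SSZ), add(SSSZ, Z))
  step 1: add(S(add(SSZ, SSZ)), add(SSSZ, Z))
  step 2: S(add(add(SSZ, SSZ), add(SSSZ, Z)))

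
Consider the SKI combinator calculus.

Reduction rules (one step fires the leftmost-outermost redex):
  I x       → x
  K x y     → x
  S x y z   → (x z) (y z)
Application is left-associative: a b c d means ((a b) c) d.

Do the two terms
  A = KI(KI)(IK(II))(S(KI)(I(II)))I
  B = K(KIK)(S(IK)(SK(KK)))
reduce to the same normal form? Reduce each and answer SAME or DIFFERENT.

Term A:
  start: KI(KI)(IK(II))(S(KI)(I(II)))I
  step 1: I(IK(II))(S(KI)(I(II)))I
  step 2: IK(II)(S(KI)(I(II)))I
  step 3: K(II)(S(KI)(I(II)))I
  step 4: III
  step 5: II
  step 6: I

Term B:
  start: K(KIK)(S(IK)(SK(KK)))
  step 1: KIK
  step 2: I

Answer: SAME — A ⇓ I, B ⇓ I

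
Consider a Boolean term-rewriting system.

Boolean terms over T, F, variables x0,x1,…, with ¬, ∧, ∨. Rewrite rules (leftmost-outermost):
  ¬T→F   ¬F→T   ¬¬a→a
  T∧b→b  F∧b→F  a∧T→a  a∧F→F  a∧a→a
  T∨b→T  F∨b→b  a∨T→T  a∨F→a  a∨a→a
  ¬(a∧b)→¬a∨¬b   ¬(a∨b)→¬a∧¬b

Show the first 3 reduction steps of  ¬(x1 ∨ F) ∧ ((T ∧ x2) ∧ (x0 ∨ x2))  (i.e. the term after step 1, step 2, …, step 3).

  start: ¬(x1 ∨ F) ∧ ((T ∧ x2) ∧ (x0 ∨ x2))
  →1  (¬x1 ∧ ¬F) ∧ ((T ∧ x2) ∧ (x0 ∨ x2))
  →2  (¬x1 ∧ T) ∧ ((T ∧ x2) ∧ (x0 ∨ x2))
  →3  ¬x1 ∧ ((T ∧ x2) ∧ (x0 ∨ x2))

Answer: after 3 steps: ¬x1 ∧ ((T ∧ x2) ∧ (x0 ∨ x2))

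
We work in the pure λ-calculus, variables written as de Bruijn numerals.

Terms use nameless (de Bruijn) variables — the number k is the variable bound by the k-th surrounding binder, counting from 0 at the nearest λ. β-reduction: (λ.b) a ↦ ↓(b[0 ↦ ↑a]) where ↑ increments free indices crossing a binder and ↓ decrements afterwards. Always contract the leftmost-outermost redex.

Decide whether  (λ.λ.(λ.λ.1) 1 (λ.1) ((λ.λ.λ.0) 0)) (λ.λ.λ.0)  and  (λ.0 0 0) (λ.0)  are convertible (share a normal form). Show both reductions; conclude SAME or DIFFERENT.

Answer: DIFFERENT — A ⇓ λ.λ.λ.0, B ⇓ λ.0

Working:
Term A:
  start: (λ.λ.(λ.λ.1) 1 (λ.1) ((λ.λ.λ.0) 0)) (λ.λ.λ.0)
  [1] λ.(λ.λ.1) (λ.λ.λ.0) (λ.1) ((λ.λ.λ.0) 0)
  [2] λ.(λ.λ.λ.λ.0) (λ.1) ((λ.λ.λ.0) 0)
  [3] λ.(λ.λ.λ.0) ((λ.λ.λ.0) 0)
  [4] λ.λ.λ.0

Term B:
  start: (λ.0 0 0) (λ.0)
  [1] (λ.0) (λ.0) (λ.0)
  [2] (λ.0) (λ.0)
  [3] λ.0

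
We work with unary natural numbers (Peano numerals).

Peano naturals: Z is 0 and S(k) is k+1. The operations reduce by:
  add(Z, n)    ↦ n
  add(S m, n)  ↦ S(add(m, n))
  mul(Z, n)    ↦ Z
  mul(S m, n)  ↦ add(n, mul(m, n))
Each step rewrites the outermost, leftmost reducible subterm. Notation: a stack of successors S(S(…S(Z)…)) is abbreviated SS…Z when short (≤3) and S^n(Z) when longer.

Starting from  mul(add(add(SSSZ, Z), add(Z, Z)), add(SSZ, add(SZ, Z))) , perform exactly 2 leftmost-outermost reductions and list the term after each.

Answer: after 2 steps: mul(S(add(add(SSZ, Z), add(Z, Z))), add(SSZ, add(SZ, Z)))

Working:
  start: mul(add(add(SSSZ, Z), add(Z, Z)), add(SSZ, add(SZ, Z)))
  [1] mul(add(S(add(SSZ, Z)), add(Z, Z)), add(SSZ, add(SZ, Z)))
  [2] mul(S(add(add(SSZ, Z), add(Z, Z))), add(SSZ, add(SZ, Z)))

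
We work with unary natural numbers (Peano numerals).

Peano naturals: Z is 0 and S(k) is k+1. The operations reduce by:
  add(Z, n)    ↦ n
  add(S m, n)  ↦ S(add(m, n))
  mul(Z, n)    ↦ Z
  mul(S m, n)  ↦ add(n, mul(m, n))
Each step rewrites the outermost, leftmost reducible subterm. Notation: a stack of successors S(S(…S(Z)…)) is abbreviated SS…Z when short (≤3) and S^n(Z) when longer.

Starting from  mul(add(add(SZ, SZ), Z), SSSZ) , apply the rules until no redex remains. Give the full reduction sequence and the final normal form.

Answer: normal form = S^6(Z)  (in 16 steps)

Working:
  start: mul(add(add(SZ, SZ), Z), SSSZ)
  step 1: mul(add(S(add(Z, SZ)), Z), SSSZ)
  step 2: mul(S(add(add(Z, SZ), Z)), SSSZ)
  step 3: add(SSSZ, mul(add(add(Z, SZ), Z), SSSZ))
  step 4: S(add(SSZ, mul(add(add(Z, SZ), Z), SSSZ)))
  step 5: S(S(add(SZ, mul(add(add(Z, SZ), Z), SSSZ))))
  step 6: S(S(S(add(Z, mul(add(add(Z, SZ), Z), SSSZ)))))
  step 7: S(S(S(mul(add(add(Z, SZ), Z), SSSZ))))
  step 8: S(S(S(mul(add(SZ, Z), SSSZ))))
  step 9: S(S(S(mul(S(add(Z, Z)), SSSZ))))
  step 10: S(S(S(add(SSSZ, mul(add(Z, Z), SSSZ)))))
  step 11: S(S(S(S(add(SSZ, mul(add(Z, Z), SSSZ))))))
  step 12: S(S(S(S(S(add(SZ, mul(add(Z, Z), SSSZ)))))))
  step 13: S(S(S(S(S(S(add(Z, mul(add(Z, Z), SSSZ))))))))
  step 14: S(S(S(S(S(S(mul(add(Z, Z), SSSZ)))))))
  step 15: S(S(S(S(S(S(mul(Z, SSSZ)))))))
  step 16: S^6(Z)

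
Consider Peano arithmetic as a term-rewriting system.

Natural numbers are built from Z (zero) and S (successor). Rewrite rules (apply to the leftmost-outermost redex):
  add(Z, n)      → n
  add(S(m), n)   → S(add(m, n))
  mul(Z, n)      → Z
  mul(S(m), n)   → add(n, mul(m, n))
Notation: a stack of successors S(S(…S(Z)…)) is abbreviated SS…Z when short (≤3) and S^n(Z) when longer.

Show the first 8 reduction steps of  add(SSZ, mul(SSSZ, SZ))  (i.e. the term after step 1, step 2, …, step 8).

  start: add(SSZ, mul(SSSZ, SZ))
  →1  S(add(SZ, mul(SSSZ, SZ)))
  →2  S(S(add(Z, mul(SSSZ, SZ))))
  →3  S(S(mul(SSSZ, SZ)))
  →4  S(S(add(SZ, mul(SSZ, SZ))))
  →5  S(S(S(add(Z, mul(SSZ, SZ)))))
  →6  S(S(S(mul(SSZ, SZ))))
  →7  S(S(S(add(SZ, mul(SZ, SZ)))))
  →8  S(S(S(S(add(Z, mul(SZ, SZ))))))

Answer: after 8 steps: S(S(S(S(add(Z, mul(SZ, SZ))))))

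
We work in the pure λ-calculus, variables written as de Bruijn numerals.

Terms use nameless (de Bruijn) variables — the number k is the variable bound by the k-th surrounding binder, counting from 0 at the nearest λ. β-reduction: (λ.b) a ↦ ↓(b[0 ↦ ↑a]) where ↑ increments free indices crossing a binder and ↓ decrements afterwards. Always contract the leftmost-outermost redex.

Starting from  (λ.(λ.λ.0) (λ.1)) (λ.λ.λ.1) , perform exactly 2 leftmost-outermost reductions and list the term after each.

  start: (λ.(λ.λ.0) (λ.1)) (λ.λ.λ.1)
  →1  (λ.λ.0) (λ.λ.λ.λ.1)
  →2  λ.0

Answer: after 2 steps: λ.0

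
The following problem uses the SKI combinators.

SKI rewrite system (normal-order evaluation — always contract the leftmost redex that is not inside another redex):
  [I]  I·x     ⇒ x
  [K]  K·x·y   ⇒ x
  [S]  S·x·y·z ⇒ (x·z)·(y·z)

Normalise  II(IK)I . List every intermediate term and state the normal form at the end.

Answer: normal form = KI  (in 3 steps)

Derivation:
  start: II(IK)I
  step 1: I(IK)I
  step 2: IKI
  step 3: KI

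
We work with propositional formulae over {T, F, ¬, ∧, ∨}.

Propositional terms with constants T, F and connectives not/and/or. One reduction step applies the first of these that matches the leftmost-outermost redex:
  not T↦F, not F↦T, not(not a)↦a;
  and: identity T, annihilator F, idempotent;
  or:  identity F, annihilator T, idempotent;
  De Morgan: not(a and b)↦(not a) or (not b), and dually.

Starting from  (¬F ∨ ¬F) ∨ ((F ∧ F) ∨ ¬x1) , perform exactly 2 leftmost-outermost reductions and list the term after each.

Answer: after 2 steps: T ∨ ((F ∧ F) ∨ ¬x1)

Derivation:
  start: (¬F ∨ ¬F) ∨ ((F ∧ F) ∨ ¬x1)
  step 1: ¬F ∨ ((F ∧ F) ∨ ¬x1)
  step 2: T ∨ ((F ∧ F) ∨ ¬x1)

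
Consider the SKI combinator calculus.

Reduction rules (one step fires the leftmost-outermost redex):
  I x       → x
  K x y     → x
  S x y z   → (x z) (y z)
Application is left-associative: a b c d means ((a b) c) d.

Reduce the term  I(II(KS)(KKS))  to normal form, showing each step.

Answer: normal form = S  (in 4 steps)

Derivation:
  start: I(II(KS)(KKS))
  →1  II(KS)(KKS)
  →2  I(KS)(KKS)
  →3  KS(KKS)
  →4  S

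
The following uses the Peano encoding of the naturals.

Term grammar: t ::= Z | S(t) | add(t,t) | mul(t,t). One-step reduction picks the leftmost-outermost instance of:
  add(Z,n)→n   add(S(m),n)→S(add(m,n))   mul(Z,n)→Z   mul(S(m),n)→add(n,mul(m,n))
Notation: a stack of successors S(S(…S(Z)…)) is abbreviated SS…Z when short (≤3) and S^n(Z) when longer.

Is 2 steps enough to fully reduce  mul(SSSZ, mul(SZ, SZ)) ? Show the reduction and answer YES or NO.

  start: mul(SSSZ, mul(SZ, SZ))
  step 1: add(mul(SZ, SZ), mul(SSZ, mul(SZ, SZ)))
  step 2: add(add(SZ, mul(Z, SZ)), mul(SSZ, mul(SZ, SZ)))

Answer: NO — after 2 steps the term is add(add(SZ, mul(Z, SZ)), mul(SSZ, mul(SZ, SZ))), not yet normal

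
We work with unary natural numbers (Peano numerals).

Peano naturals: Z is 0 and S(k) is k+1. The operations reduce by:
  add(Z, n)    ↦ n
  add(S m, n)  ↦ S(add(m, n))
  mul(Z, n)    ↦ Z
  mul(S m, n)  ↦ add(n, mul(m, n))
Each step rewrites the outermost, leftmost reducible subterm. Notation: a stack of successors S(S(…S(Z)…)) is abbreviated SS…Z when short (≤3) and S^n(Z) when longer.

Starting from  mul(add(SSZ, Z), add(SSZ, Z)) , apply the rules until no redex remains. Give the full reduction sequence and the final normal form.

  start: mul(add(SSZ, Z), add(SSZ, Z))
  [1] mul(S(add(SZ, Z)), add(SSZ, Z))
  [2] add(add(SSZ, Z), mul(add(SZ, Z), add(SSZ, Z)))
  [3] add(S(add(SZ, Z)), mul(add(SZ, Z), add(SSZ, Z)))
  [4] S(add(add(SZ, Z), mul(add(SZ, Z), add(SSZ, Z))))
  [5] S(add(S(add(Z, Z)), mul(add(SZ, Z), add(SSZ, Z))))
  [6] S(S(add(add(Z, Z), mul(add(SZ, Z), add(SSZ, Z)))))
  [7] S(S(add(Z, mul(add(SZ, Z), add(SSZ, Z)))))
  [8] S(S(mul(add(SZ, Z), add(SSZ, Z))))
  [9] S(S(mul(S(add(Z, Z)), add(SSZ, Z))))
  [10] S(S(add(add(SSZ, Z), mul(add(Z, Z), add(SSZ, Z)))))
  [11] S(S(add(S(add(SZ, Z)), mul(add(Z, Z), add(SSZ, Z)))))
  [12] S(S(S(add(add(SZ, Z), mul(add(Z, Z), add(SSZ, Z))))))
  [13] S(S(S(add(S(add(Z, Z)), mul(add(Z, Z), add(SSZ, Z))))))
  [14] S(S(S(S(add(add(Z, Z), mul(add(Z, Z), add(SSZ, Z)))))))
  [15] S(S(S(S(add(Z, mul(add(Z, Z), add(SSZ, Z)))))))
  [16] S(S(S(S(mul(add(Z, Z), add(SSZ, Z))))))
  [17] S(S(S(S(mul(Z, add(SSZ, Z))))))
  [18] S^4(Z)

Answer: normal form = S^4(Z)  (in 18 steps)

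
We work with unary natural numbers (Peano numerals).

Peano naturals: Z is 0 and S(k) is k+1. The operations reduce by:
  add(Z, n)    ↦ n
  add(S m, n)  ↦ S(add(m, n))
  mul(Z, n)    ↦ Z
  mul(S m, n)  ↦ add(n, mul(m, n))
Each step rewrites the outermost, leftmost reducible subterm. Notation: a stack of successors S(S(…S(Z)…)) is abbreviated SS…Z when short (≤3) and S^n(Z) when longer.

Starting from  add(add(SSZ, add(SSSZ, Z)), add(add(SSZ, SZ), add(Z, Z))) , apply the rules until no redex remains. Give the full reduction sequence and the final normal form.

  start: add(add(SSZ, add(SSSZ, Z)), add(add(SSZ, SZ), add(Z, Z)))
  [1] add(S(add(SZ, add(SSSZ, Z))), add(add(SSZ, SZ), add(Z, Z)))
  [2] S(add(add(SZ, add(SSSZ, Z)), add(add(SSZ, SZ), add(Z, Z))))
  [3] S(add(S(add(Z, add(SSSZ, Z))), add(add(SSZ, SZ), add(Z, Z))))
  [4] S(S(add(add(Z, add(SSSZ, Z)), add(add(SSZ, SZ), add(Z, Z)))))
  [5] S(S(add(add(SSSZ, Z), add(add(SSZ, SZ), add(Z, Z)))))
  [6] S(S(add(S(add(SSZ, Z)), add(add(SSZ, SZ), add(Z, Z)))))
  [7] S(S(S(add(add(SSZ, Z), add(add(SSZ, SZ), add(Z, Z))))))
  [8] S(S(S(add(S(add(SZ, Z)), add(add(SSZ, SZ), add(Z, Z))))))
  [9] S(S(S(S(add(add(SZ, Z), add(add(SSZ, SZ), add(Z, Z)))))))
  [10] S(S(S(S(add(S(add(Z, Z)), add(add(SSZ, SZ), add(Z, Z)))))))
  [11] S(S(S(S(S(add(add(Z, Z), add(add(SSZ, SZ), add(Z, Z))))))))
  [12] S(S(S(S(S(add(Z, add(add(SSZ, SZ), add(Z, Z))))))))
  [13] S(S(S(S(S(add(add(SSZ, SZ), add(Z, Z)))))))
  [14] S(S(S(S(S(add(S(add(SZ, SZ)), add(Z, Z)))))))
  [15] S(S(S(S(S(S(add(add(SZ, SZ), add(Z, Z))))))))
  [16] S(S(S(S(S(S(add(S(add(Z, SZ)), add(Z, Z))))))))
  [17] S(S(S(S(S(S(S(add(add(Z, SZ), add(Z, Z)))))))))
  [18] S(S(S(S(S(S(S(add(SZ, add(Z, Z)))))))))
  [19] S(S(S(S(S(S(S(S(add(Z, add(Z, Z))))))))))
  [20] S(S(S(S(S(S(S(S(add(Z, Z)))))))))
  [21] S^8(Z)

Answer: normal form = S^8(Z)  (in 21 steps)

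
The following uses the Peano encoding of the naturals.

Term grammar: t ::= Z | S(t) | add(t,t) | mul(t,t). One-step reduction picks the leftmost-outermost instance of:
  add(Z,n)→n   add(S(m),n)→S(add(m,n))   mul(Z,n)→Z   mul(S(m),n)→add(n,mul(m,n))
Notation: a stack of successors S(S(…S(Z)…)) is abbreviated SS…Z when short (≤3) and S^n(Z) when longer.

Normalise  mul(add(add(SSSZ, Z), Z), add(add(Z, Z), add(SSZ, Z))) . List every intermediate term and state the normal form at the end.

  start: mul(add(add(SSSZ, Z), Z), add(add(Z, Z), add(SSZ, Z)))
  [1] mul(add(S(add(SSZ, Z)), Z), add(add(Z, Z), add(SSZ, Z)))
  [2] mul(S(add(add(SSZ, Z), Z)), add(add(Z, Z), add(SSZ, Z)))
  [3] add(add(add(Z, Z), add(SSZ, Z)), mul(add(add(SSZ, Z), Z), add(add(Z, Z), add(SSZ, Z))))
  [4] add(add(Z, add(SSZ, Z)), mul(add(add(SSZ, Z), Z), add(add(Z, Z), add(SSZ, Z))))
  [5] add(add(SSZ, Z), mul(add(add(SSZ, Z), Z), add(add(Z, Z), add(SSZ, Z))))
  [6] add(S(add(SZ, Z)), mul(add(add(SSZ, Z), Z), add(add(Z, Z), add(SSZ, Z))))
  [7] S(add(add(SZ, Z), mul(add(add(SSZ, Z), Z), add(add(Z, Z), add(SSZ, Z)))))
  [8] S(add(S(add(Z, Z)), mul(add(add(SSZ, Z), Z), add(add(Z, Z), add(SSZ, Z)))))
  [9] S(S(add(add(Z, Z), mul(add(add(SSZ, Z), Z), add(add(Z, Z), add(SSZ, Z))))))
  [10] S(S(add(Z, mul(add(add(SSZ, Z), Z), add(add(Z, Z), add(SSZ, Z))))))
  [11] S(S(mul(add(add(SSZ, Z), Z), add(add(Z, Z), add(SSZ, Z)))))
  [12] S(S(mul(add(S(add(SZ, Z)), Z), add(add(Z, Z), add(SSZ, Z)))))
  [13] S(S(mul(S(add(add(SZ, Z), Z)), add(add(Z, Z), add(SSZ, Z)))))
  [14] S(S(add(add(add(Z, Z), add(SSZ, Z)), mul(add(add(SZ, Z), Z), add(add(Z, Z), add(SSZ, Z))))))
  [15] S(S(add(add(Z, add(SSZ, Z)), mul(add(add(SZ, Z), Z), add(add(Z, Z), add(SSZ, Z))))))
  [16] S(S(add(add(SSZ, Z), mul(add(add(SZ, Z), Z), add(add(Z, Z), add(SSZ, Z))))))
  [17] S(S(add(S(add(SZ, Z)), mul(add(add(SZ, Z), Z), add(add(Z, Z), add(SSZ, Z))))))
  [18] S(S(S(add(add(SZ, Z), mul(add(add(SZ, Z), Z), add(add(Z, Z), add(SSZ, Z)))))))
  [19] S(S(S(add(S(add(Z, Z)), mul(add(add(SZ, Z), Z), add(add(Z, Z), add(SSZ, Z)))))))
  [20] S(S(S(S(add(add(Z, Z), mul(add(add(SZ, Z), Z), add(add(Z, Z), add(SSZ, Z))))))))
  [21] S(S(S(S(add(Z, mul(add(add(SZ, Z), Z), add(add(Z, Z), add(SSZ, Z))))))))
  [22] S(S(S(S(mul(add(add(SZ, Z), Z), add(add(Z, Z), add(SSZ, Z)))))))
  [23] S(S(S(S(mul(add(S(add(Z, Z)), Z), add(add(Z, Z), add(SSZ, Z)))))))
  [24] S(S(S(S(mul(S(add(add(Z, Z), Z)), add(add(Z, Z), add(SSZ, Z)))))))
  [25] S(S(S(S(add(add(add(Z, Z), add(SSZ, Z)), mul(add(add(Z, Z), Z), add(add(Z, Z), add(SSZ, Z))))))))
  [26] S(S(S(S(add(add(Z, add(SSZ, Z)), mul(add(add(Z, Z), Z), add(add(Z, Z), add(SSZ, Z))))))))
  [27] S(S(S(S(add(add(SSZ, Z), mul(add(add(Z, Z), Z), add(add(Z, Z), add(SSZ, Z))))))))
  [28] S(S(S(S(add(S(add(SZ, Z)), mul(add(add(Z, Z), Z), add(add(Z, Z), add(SSZ, Z))))))))
  [29] S(S(S(S(S(add(add(SZ, Z), mul(add(add(Z, Z), Z), add(add(Z, Z), add(SSZ, Z)))))))))
  [30] S(S(S(S(S(add(S(add(Z, Z)), mul(add(add(Z, Z), Z), add(add(Z, Z), add(SSZ, Z)))))))))
  [31] S(S(S(S(S(S(add(add(Z, Z), mul(add(add(Z, Z), Z), add(add(Z, Z), add(SSZ, Z))))))))))
  [32] S(S(S(S(S(S(add(Z, mul(add(add(Z, Z), Z), add(add(Z, Z), add(SSZ, Z))))))))))
  [33] S(S(S(S(S(S(mul(add(add(Z, Z), Z), add(add(Z, Z), add(SSZ, Z)))))))))
  [34] S(S(S(S(S(S(mul(add(Z, Z), add(add(Z, Z), add(SSZ, Z)))))))))
  [35] S(S(S(S(S(S(mul(Z, add(add(Z, Z), add(SSZ, Z)))))))))
  [36] S^6(Z)

Answer: normal form = S^6(Z)  (in 36 steps)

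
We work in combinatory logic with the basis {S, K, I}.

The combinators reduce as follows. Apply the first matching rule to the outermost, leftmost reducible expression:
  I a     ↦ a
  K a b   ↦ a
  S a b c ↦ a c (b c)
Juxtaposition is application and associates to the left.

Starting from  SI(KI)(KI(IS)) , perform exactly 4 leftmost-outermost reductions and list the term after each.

  start: SI(KI)(KI(IS))
  step 1: I(KI(IS))(KI(KI(IS)))
  step 2: KI(IS)(KI(KI(IS)))
  step 3: I(KI(KI(IS)))
  step 4: KI(KI(IS))

Answer: after 4 steps: KI(KI(IS))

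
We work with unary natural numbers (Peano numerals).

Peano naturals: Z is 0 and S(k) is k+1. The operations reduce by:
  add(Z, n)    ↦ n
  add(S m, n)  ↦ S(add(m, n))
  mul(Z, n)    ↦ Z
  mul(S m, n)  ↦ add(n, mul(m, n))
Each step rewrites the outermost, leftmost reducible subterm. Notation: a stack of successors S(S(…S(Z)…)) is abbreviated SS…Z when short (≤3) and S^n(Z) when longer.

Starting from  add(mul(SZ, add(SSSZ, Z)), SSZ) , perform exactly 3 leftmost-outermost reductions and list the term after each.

Answer: after 3 steps: add(S(add(add(SSZ, Z), mul(Z, add(SSSZ, Z)))), SSZ)

Working:
  start: add(mul(SZ, add(SSSZ, Z)), SSZ)
  [1] add(add(add(SSSZ, Z), mul(Z, add(SSSZ, Z))), SSZ)
  [2] add(add(S(add(SSZ, Z)), mul(Z, add(SSSZ, Z))), SSZ)
  [3] add(S(add(add(SSZ, Z), mul(Z, add(SSSZ, Z)))), SSZ)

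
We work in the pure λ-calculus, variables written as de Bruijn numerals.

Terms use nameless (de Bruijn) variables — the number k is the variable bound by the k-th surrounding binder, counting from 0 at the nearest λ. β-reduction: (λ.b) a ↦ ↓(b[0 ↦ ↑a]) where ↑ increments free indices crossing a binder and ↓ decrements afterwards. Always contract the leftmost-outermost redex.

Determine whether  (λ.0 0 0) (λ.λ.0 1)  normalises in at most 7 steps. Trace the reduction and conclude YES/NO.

  start: (λ.0 0 0) (λ.λ.0 1)
  step 1: (λ.λ.0 1) (λ.λ.0 1) (λ.λ.0 1)
  step 2: (λ.0 (λ.λ.0 1)) (λ.λ.0 1)
  step 3: (λ.λ.0 1) (λ.λ.0 1)
  step 4: λ.0 (λ.λ.0 1)

Answer: YES — reaches normal form λ.0 (λ.λ.0 1) in 4 ≤ 7 steps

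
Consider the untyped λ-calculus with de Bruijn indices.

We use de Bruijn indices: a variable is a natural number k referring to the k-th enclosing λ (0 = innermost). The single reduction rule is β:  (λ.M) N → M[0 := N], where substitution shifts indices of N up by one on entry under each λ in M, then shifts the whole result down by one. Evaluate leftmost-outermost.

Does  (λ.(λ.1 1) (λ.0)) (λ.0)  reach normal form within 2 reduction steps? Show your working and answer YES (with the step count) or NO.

Answer: NO — after 2 steps the term is (λ.0) (λ.0), not yet normal

Working:
  start: (λ.(λ.1 1) (λ.0)) (λ.0)
  [1] (λ.(λ.0) (λ.0)) (λ.0)
  [2] (λ.0) (λ.0)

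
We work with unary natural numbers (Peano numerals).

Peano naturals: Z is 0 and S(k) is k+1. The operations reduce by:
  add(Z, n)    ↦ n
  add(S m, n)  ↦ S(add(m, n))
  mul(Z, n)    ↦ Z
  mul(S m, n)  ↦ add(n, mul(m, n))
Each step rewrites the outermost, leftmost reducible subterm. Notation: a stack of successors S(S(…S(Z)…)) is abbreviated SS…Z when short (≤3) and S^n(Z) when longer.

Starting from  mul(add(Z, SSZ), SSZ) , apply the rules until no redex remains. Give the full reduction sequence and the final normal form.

  start: mul(add(Z, SSZ), SSZ)
  →1  mul(SSZ, SSZ)
  →2  add(SSZ, mul(SZ, SSZ))
  →3  S(add(SZ, mul(SZ, SSZ)))
  →4  S(S(add(Z, mul(SZ, SSZ))))
  →5  S(S(mul(SZ, SSZ)))
  →6  S(S(add(SSZ, mul(Z, SSZ))))
  →7  S(S(S(add(SZ, mul(Z, SSZ)))))
  →8  S(S(S(S(add(Z, mul(Z, SSZ))))))
  →9  S(S(S(S(mul(Z, SSZ)))))
  →10  S^4(Z)

Answer: normal form = S^4(Z)  (in 10 steps)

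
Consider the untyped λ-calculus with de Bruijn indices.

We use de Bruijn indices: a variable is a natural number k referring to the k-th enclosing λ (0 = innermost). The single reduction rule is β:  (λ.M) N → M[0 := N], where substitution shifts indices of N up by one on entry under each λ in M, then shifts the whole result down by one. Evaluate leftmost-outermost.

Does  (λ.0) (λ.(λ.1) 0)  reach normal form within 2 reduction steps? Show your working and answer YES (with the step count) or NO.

Answer: YES — reaches normal form λ.0 in 2 ≤ 2 steps

Reduction:
  start: (λ.0) (λ.(λ.1) 0)
  →1  λ.(λ.1) 0
  →2  λ.0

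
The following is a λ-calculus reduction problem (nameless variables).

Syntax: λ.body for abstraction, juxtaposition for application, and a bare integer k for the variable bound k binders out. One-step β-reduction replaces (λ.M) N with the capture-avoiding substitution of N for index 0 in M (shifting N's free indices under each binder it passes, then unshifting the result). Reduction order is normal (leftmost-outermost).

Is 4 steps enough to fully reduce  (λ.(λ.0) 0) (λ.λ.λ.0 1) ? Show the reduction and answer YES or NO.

Answer: YES — reaches normal form λ.λ.λ.0 1 in 2 ≤ 4 steps

Working:
  start: (λ.(λ.0) 0) (λ.λ.λ.0 1)
  step 1: (λ.0) (λ.λ.λ.0 1)
  step 2: λ.λ.λ.0 1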